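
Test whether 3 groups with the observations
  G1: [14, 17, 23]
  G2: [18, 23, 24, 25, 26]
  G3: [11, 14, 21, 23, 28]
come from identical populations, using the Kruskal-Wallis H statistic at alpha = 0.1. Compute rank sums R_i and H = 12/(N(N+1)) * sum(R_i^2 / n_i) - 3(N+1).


Step 1: Combine all N = 13 observations and assign midranks.
sorted (value, group, rank): (11,G3,1), (14,G1,2.5), (14,G3,2.5), (17,G1,4), (18,G2,5), (21,G3,6), (23,G1,8), (23,G2,8), (23,G3,8), (24,G2,10), (25,G2,11), (26,G2,12), (28,G3,13)
Step 2: Sum ranks within each group.
R_1 = 14.5 (n_1 = 3)
R_2 = 46 (n_2 = 5)
R_3 = 30.5 (n_3 = 5)
Step 3: H = 12/(N(N+1)) * sum(R_i^2/n_i) - 3(N+1)
     = 12/(13*14) * (14.5^2/3 + 46^2/5 + 30.5^2/5) - 3*14
     = 0.065934 * 679.333 - 42
     = 2.791209.
Step 4: Ties present; correction factor C = 1 - 30/(13^3 - 13) = 0.986264. Corrected H = 2.791209 / 0.986264 = 2.830084.
Step 5: Under H0, H ~ chi^2(2); p-value = 0.242915.
Step 6: alpha = 0.1. fail to reject H0.

H = 2.8301, df = 2, p = 0.242915, fail to reject H0.


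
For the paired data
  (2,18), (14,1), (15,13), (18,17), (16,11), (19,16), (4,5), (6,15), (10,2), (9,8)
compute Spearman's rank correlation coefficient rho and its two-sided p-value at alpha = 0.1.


Step 1: Rank x and y separately (midranks; no ties here).
rank(x): 2->1, 14->6, 15->7, 18->9, 16->8, 19->10, 4->2, 6->3, 10->5, 9->4
rank(y): 18->10, 1->1, 13->6, 17->9, 11->5, 16->8, 5->3, 15->7, 2->2, 8->4
Step 2: d_i = R_x(i) - R_y(i); compute d_i^2.
  (1-10)^2=81, (6-1)^2=25, (7-6)^2=1, (9-9)^2=0, (8-5)^2=9, (10-8)^2=4, (2-3)^2=1, (3-7)^2=16, (5-2)^2=9, (4-4)^2=0
sum(d^2) = 146.
Step 3: rho = 1 - 6*146 / (10*(10^2 - 1)) = 1 - 876/990 = 0.115152.
Step 4: Under H0, t = rho * sqrt((n-2)/(1-rho^2)) = 0.3279 ~ t(8).
Step 5: Two-sided p-value from the t-distribution with 8 df = 0.751420.
Step 6: alpha = 0.1. fail to reject H0.

rho = 0.1152, p = 0.751420, fail to reject H0 at alpha = 0.1.


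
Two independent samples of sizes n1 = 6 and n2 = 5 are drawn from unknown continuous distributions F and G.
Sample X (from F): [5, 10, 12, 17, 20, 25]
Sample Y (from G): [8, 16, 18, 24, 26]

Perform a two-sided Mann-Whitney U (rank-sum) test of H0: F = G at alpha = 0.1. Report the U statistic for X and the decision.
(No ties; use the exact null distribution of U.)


Step 1: Combine and sort all 11 observations; assign midranks.
sorted (value, group): (5,X), (8,Y), (10,X), (12,X), (16,Y), (17,X), (18,Y), (20,X), (24,Y), (25,X), (26,Y)
ranks: 5->1, 8->2, 10->3, 12->4, 16->5, 17->6, 18->7, 20->8, 24->9, 25->10, 26->11
Step 2: Rank sum for X: R1 = 1 + 3 + 4 + 6 + 8 + 10 = 32.
Step 3: U_X = R1 - n1(n1+1)/2 = 32 - 6*7/2 = 32 - 21 = 11.
       U_Y = n1*n2 - U_X = 30 - 11 = 19.
Step 4: No ties, so the exact null distribution of U (based on enumerating the C(11,6) = 462 equally likely rank assignments) gives the two-sided p-value.
Step 5: p-value = 0.536797; compare to alpha = 0.1. fail to reject H0.

U_X = 11, p = 0.536797, fail to reject H0 at alpha = 0.1.


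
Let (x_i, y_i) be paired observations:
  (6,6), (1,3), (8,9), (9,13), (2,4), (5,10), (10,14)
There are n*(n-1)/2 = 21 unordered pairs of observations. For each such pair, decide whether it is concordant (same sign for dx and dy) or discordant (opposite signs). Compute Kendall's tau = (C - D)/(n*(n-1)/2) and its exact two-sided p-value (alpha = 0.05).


Step 1: Enumerate the 21 unordered pairs (i,j) with i<j and classify each by sign(x_j-x_i) * sign(y_j-y_i).
  (1,2):dx=-5,dy=-3->C; (1,3):dx=+2,dy=+3->C; (1,4):dx=+3,dy=+7->C; (1,5):dx=-4,dy=-2->C
  (1,6):dx=-1,dy=+4->D; (1,7):dx=+4,dy=+8->C; (2,3):dx=+7,dy=+6->C; (2,4):dx=+8,dy=+10->C
  (2,5):dx=+1,dy=+1->C; (2,6):dx=+4,dy=+7->C; (2,7):dx=+9,dy=+11->C; (3,4):dx=+1,dy=+4->C
  (3,5):dx=-6,dy=-5->C; (3,6):dx=-3,dy=+1->D; (3,7):dx=+2,dy=+5->C; (4,5):dx=-7,dy=-9->C
  (4,6):dx=-4,dy=-3->C; (4,7):dx=+1,dy=+1->C; (5,6):dx=+3,dy=+6->C; (5,7):dx=+8,dy=+10->C
  (6,7):dx=+5,dy=+4->C
Step 2: C = 19, D = 2, total pairs = 21.
Step 3: tau = (C - D)/(n(n-1)/2) = (19 - 2)/21 = 0.809524.
Step 4: Exact two-sided p-value (enumerate n! = 5040 permutations of y under H0): p = 0.010714.
Step 5: alpha = 0.05. reject H0.

tau_b = 0.8095 (C=19, D=2), p = 0.010714, reject H0.


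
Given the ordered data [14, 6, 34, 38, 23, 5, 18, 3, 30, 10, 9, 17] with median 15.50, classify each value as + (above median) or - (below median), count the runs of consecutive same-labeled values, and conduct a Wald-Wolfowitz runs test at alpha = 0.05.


Step 1: Compute median = 15.50; label A = above, B = below.
Labels in order: BBAAABABABBA  (n_A = 6, n_B = 6)
Step 2: Count runs R = 8.
Step 3: Under H0 (random ordering), E[R] = 2*n_A*n_B/(n_A+n_B) + 1 = 2*6*6/12 + 1 = 7.0000.
        Var[R] = 2*n_A*n_B*(2*n_A*n_B - n_A - n_B) / ((n_A+n_B)^2 * (n_A+n_B-1)) = 4320/1584 = 2.7273.
        SD[R] = 1.6514.
Step 4: Continuity-corrected z = (R - 0.5 - E[R]) / SD[R] = (8 - 0.5 - 7.0000) / 1.6514 = 0.3028.
Step 5: Two-sided p-value via normal approximation = 2*(1 - Phi(|z|)) = 0.762069.
Step 6: alpha = 0.05. fail to reject H0.

R = 8, z = 0.3028, p = 0.762069, fail to reject H0.


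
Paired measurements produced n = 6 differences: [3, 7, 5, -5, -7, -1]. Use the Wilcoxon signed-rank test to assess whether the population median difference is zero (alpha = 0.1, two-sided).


Step 1: Drop any zero differences (none here) and take |d_i|.
|d| = [3, 7, 5, 5, 7, 1]
Step 2: Midrank |d_i| (ties get averaged ranks).
ranks: |3|->2, |7|->5.5, |5|->3.5, |5|->3.5, |7|->5.5, |1|->1
Step 3: Attach original signs; sum ranks with positive sign and with negative sign.
W+ = 2 + 5.5 + 3.5 = 11
W- = 3.5 + 5.5 + 1 = 10
(Check: W+ + W- = 21 should equal n(n+1)/2 = 21.)
Step 4: Test statistic W = min(W+, W-) = 10.
Step 5: Ties in |d|, so use the tie-corrected normal approximation.
        E[W] = n(n+1)/4 = 6*7/4 = 10.5.
        Tie groups: |d|=5 (t=2), |d|=7 (t=2); sum(t^3 - t) = 12.
        Var[W] = n(n+1)(2n+1)/24 - sum(t^3-t)/48 = 546/24 - 12/48 = 22.5.
        z = (W - E[W]) / sqrt(Var[W]) = (10 - 10.5) / 4.7434 = -0.1054.
        Two-sided p = 2*Phi(z) = 0.916051.
Step 6: alpha = 0.1. fail to reject H0.

W+ = 11, W- = 10, W = min = 10, p = 0.916051, fail to reject H0.


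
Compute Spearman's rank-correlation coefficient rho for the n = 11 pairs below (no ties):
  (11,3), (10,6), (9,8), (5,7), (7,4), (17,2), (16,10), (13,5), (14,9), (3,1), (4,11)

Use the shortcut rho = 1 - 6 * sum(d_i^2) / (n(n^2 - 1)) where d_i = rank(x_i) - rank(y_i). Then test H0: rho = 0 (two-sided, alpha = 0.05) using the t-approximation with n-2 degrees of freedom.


Step 1: Rank x and y separately (midranks; no ties here).
rank(x): 11->7, 10->6, 9->5, 5->3, 7->4, 17->11, 16->10, 13->8, 14->9, 3->1, 4->2
rank(y): 3->3, 6->6, 8->8, 7->7, 4->4, 2->2, 10->10, 5->5, 9->9, 1->1, 11->11
Step 2: d_i = R_x(i) - R_y(i); compute d_i^2.
  (7-3)^2=16, (6-6)^2=0, (5-8)^2=9, (3-7)^2=16, (4-4)^2=0, (11-2)^2=81, (10-10)^2=0, (8-5)^2=9, (9-9)^2=0, (1-1)^2=0, (2-11)^2=81
sum(d^2) = 212.
Step 3: rho = 1 - 6*212 / (11*(11^2 - 1)) = 1 - 1272/1320 = 0.036364.
Step 4: Under H0, t = rho * sqrt((n-2)/(1-rho^2)) = 0.1092 ~ t(9).
Step 5: Two-sided p-value from the t-distribution with 9 df = 0.915468.
Step 6: alpha = 0.05. fail to reject H0.

rho = 0.0364, p = 0.915468, fail to reject H0 at alpha = 0.05.


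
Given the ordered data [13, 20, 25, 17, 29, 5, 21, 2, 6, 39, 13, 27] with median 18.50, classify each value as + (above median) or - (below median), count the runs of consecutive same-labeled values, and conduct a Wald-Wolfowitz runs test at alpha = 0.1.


Step 1: Compute median = 18.50; label A = above, B = below.
Labels in order: BAABABABBABA  (n_A = 6, n_B = 6)
Step 2: Count runs R = 10.
Step 3: Under H0 (random ordering), E[R] = 2*n_A*n_B/(n_A+n_B) + 1 = 2*6*6/12 + 1 = 7.0000.
        Var[R] = 2*n_A*n_B*(2*n_A*n_B - n_A - n_B) / ((n_A+n_B)^2 * (n_A+n_B-1)) = 4320/1584 = 2.7273.
        SD[R] = 1.6514.
Step 4: Continuity-corrected z = (R - 0.5 - E[R]) / SD[R] = (10 - 0.5 - 7.0000) / 1.6514 = 1.5138.
Step 5: Two-sided p-value via normal approximation = 2*(1 - Phi(|z|)) = 0.130070.
Step 6: alpha = 0.1. fail to reject H0.

R = 10, z = 1.5138, p = 0.130070, fail to reject H0.


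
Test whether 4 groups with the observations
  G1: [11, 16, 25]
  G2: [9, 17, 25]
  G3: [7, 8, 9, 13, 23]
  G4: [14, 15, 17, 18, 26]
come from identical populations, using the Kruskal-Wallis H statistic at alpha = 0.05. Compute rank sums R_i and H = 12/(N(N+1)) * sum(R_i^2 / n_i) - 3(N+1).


Step 1: Combine all N = 16 observations and assign midranks.
sorted (value, group, rank): (7,G3,1), (8,G3,2), (9,G2,3.5), (9,G3,3.5), (11,G1,5), (13,G3,6), (14,G4,7), (15,G4,8), (16,G1,9), (17,G2,10.5), (17,G4,10.5), (18,G4,12), (23,G3,13), (25,G1,14.5), (25,G2,14.5), (26,G4,16)
Step 2: Sum ranks within each group.
R_1 = 28.5 (n_1 = 3)
R_2 = 28.5 (n_2 = 3)
R_3 = 25.5 (n_3 = 5)
R_4 = 53.5 (n_4 = 5)
Step 3: H = 12/(N(N+1)) * sum(R_i^2/n_i) - 3(N+1)
     = 12/(16*17) * (28.5^2/3 + 28.5^2/3 + 25.5^2/5 + 53.5^2/5) - 3*17
     = 0.044118 * 1244 - 51
     = 3.882353.
Step 4: Ties present; correction factor C = 1 - 18/(16^3 - 16) = 0.995588. Corrected H = 3.882353 / 0.995588 = 3.899557.
Step 5: Under H0, H ~ chi^2(3); p-value = 0.272516.
Step 6: alpha = 0.05. fail to reject H0.

H = 3.8996, df = 3, p = 0.272516, fail to reject H0.


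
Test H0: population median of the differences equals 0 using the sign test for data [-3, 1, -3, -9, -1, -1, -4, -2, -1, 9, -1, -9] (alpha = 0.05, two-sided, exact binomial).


Step 1: Discard zero differences. Original n = 12; n_eff = number of nonzero differences = 12.
Nonzero differences (with sign): -3, +1, -3, -9, -1, -1, -4, -2, -1, +9, -1, -9
Step 2: Count signs: positive = 2, negative = 10.
Step 3: Under H0: P(positive) = 0.5, so the number of positives S ~ Bin(12, 0.5).
Step 4: Two-sided exact p-value = sum of Bin(12,0.5) probabilities at or below the observed probability = 0.038574.
Step 5: alpha = 0.05. reject H0.

n_eff = 12, pos = 2, neg = 10, p = 0.038574, reject H0.


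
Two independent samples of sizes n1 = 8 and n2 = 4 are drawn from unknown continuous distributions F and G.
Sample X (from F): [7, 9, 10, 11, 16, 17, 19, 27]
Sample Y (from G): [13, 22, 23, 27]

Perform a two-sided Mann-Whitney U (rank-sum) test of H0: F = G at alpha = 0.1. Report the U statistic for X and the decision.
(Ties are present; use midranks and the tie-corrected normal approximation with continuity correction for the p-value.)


Step 1: Combine and sort all 12 observations; assign midranks.
sorted (value, group): (7,X), (9,X), (10,X), (11,X), (13,Y), (16,X), (17,X), (19,X), (22,Y), (23,Y), (27,X), (27,Y)
ranks: 7->1, 9->2, 10->3, 11->4, 13->5, 16->6, 17->7, 19->8, 22->9, 23->10, 27->11.5, 27->11.5
Step 2: Rank sum for X: R1 = 1 + 2 + 3 + 4 + 6 + 7 + 8 + 11.5 = 42.5.
Step 3: U_X = R1 - n1(n1+1)/2 = 42.5 - 8*9/2 = 42.5 - 36 = 6.5.
       U_Y = n1*n2 - U_X = 32 - 6.5 = 25.5.
Step 4: Ties are present, so use the tie-corrected normal approximation (with continuity correction) for the p-value.
Step 5: p-value = 0.125707; compare to alpha = 0.1. fail to reject H0.

U_X = 6.5, p = 0.125707, fail to reject H0 at alpha = 0.1.


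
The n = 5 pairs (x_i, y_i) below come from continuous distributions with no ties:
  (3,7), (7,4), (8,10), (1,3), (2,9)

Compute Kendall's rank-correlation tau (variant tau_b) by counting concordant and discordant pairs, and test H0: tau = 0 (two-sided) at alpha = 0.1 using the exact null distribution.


Step 1: Enumerate the 10 unordered pairs (i,j) with i<j and classify each by sign(x_j-x_i) * sign(y_j-y_i).
  (1,2):dx=+4,dy=-3->D; (1,3):dx=+5,dy=+3->C; (1,4):dx=-2,dy=-4->C; (1,5):dx=-1,dy=+2->D
  (2,3):dx=+1,dy=+6->C; (2,4):dx=-6,dy=-1->C; (2,5):dx=-5,dy=+5->D; (3,4):dx=-7,dy=-7->C
  (3,5):dx=-6,dy=-1->C; (4,5):dx=+1,dy=+6->C
Step 2: C = 7, D = 3, total pairs = 10.
Step 3: tau = (C - D)/(n(n-1)/2) = (7 - 3)/10 = 0.400000.
Step 4: Exact two-sided p-value (enumerate n! = 120 permutations of y under H0): p = 0.483333.
Step 5: alpha = 0.1. fail to reject H0.

tau_b = 0.4000 (C=7, D=3), p = 0.483333, fail to reject H0.


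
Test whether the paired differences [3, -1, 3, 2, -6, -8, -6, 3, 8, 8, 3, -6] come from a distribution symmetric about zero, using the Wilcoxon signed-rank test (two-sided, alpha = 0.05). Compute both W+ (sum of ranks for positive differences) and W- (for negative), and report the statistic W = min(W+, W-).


Step 1: Drop any zero differences (none here) and take |d_i|.
|d| = [3, 1, 3, 2, 6, 8, 6, 3, 8, 8, 3, 6]
Step 2: Midrank |d_i| (ties get averaged ranks).
ranks: |3|->4.5, |1|->1, |3|->4.5, |2|->2, |6|->8, |8|->11, |6|->8, |3|->4.5, |8|->11, |8|->11, |3|->4.5, |6|->8
Step 3: Attach original signs; sum ranks with positive sign and with negative sign.
W+ = 4.5 + 4.5 + 2 + 4.5 + 11 + 11 + 4.5 = 42
W- = 1 + 8 + 11 + 8 + 8 = 36
(Check: W+ + W- = 78 should equal n(n+1)/2 = 78.)
Step 4: Test statistic W = min(W+, W-) = 36.
Step 5: Ties in |d|, so use the tie-corrected normal approximation.
        E[W] = n(n+1)/4 = 12*13/4 = 39.
        Tie groups: |d|=3 (t=4), |d|=6 (t=3), |d|=8 (t=3); sum(t^3 - t) = 108.
        Var[W] = n(n+1)(2n+1)/24 - sum(t^3-t)/48 = 3900/24 - 108/48 = 160.25.
        z = (W - E[W]) / sqrt(Var[W]) = (36 - 39) / 12.6590 = -0.2370.
        Two-sided p = 2*Phi(z) = 0.812668.
Step 6: alpha = 0.05. fail to reject H0.

W+ = 42, W- = 36, W = min = 36, p = 0.812668, fail to reject H0.


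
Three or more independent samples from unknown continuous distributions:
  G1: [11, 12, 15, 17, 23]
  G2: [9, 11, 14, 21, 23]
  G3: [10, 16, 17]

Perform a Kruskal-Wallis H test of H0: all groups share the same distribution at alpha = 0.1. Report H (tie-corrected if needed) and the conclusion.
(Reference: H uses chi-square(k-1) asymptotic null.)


Step 1: Combine all N = 13 observations and assign midranks.
sorted (value, group, rank): (9,G2,1), (10,G3,2), (11,G1,3.5), (11,G2,3.5), (12,G1,5), (14,G2,6), (15,G1,7), (16,G3,8), (17,G1,9.5), (17,G3,9.5), (21,G2,11), (23,G1,12.5), (23,G2,12.5)
Step 2: Sum ranks within each group.
R_1 = 37.5 (n_1 = 5)
R_2 = 34 (n_2 = 5)
R_3 = 19.5 (n_3 = 3)
Step 3: H = 12/(N(N+1)) * sum(R_i^2/n_i) - 3(N+1)
     = 12/(13*14) * (37.5^2/5 + 34^2/5 + 19.5^2/3) - 3*14
     = 0.065934 * 639.2 - 42
     = 0.145055.
Step 4: Ties present; correction factor C = 1 - 18/(13^3 - 13) = 0.991758. Corrected H = 0.145055 / 0.991758 = 0.146260.
Step 5: Under H0, H ~ chi^2(2); p-value = 0.929480.
Step 6: alpha = 0.1. fail to reject H0.

H = 0.1463, df = 2, p = 0.929480, fail to reject H0.


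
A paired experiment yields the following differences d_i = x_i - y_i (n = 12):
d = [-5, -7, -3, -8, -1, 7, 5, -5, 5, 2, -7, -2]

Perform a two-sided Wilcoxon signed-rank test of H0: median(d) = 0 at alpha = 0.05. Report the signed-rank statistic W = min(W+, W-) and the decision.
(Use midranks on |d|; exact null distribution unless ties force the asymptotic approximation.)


Step 1: Drop any zero differences (none here) and take |d_i|.
|d| = [5, 7, 3, 8, 1, 7, 5, 5, 5, 2, 7, 2]
Step 2: Midrank |d_i| (ties get averaged ranks).
ranks: |5|->6.5, |7|->10, |3|->4, |8|->12, |1|->1, |7|->10, |5|->6.5, |5|->6.5, |5|->6.5, |2|->2.5, |7|->10, |2|->2.5
Step 3: Attach original signs; sum ranks with positive sign and with negative sign.
W+ = 10 + 6.5 + 6.5 + 2.5 = 25.5
W- = 6.5 + 10 + 4 + 12 + 1 + 6.5 + 10 + 2.5 = 52.5
(Check: W+ + W- = 78 should equal n(n+1)/2 = 78.)
Step 4: Test statistic W = min(W+, W-) = 25.5.
Step 5: Ties in |d|, so use the tie-corrected normal approximation.
        E[W] = n(n+1)/4 = 12*13/4 = 39.
        Tie groups: |d|=2 (t=2), |d|=5 (t=4), |d|=7 (t=3); sum(t^3 - t) = 90.
        Var[W] = n(n+1)(2n+1)/24 - sum(t^3-t)/48 = 3900/24 - 90/48 = 160.625.
        z = (W - E[W]) / sqrt(Var[W]) = (25.5 - 39) / 12.6738 = -1.0652.
        Two-sided p = 2*Phi(z) = 0.286790.
Step 6: alpha = 0.05. fail to reject H0.

W+ = 25.5, W- = 52.5, W = min = 25.5, p = 0.286790, fail to reject H0.


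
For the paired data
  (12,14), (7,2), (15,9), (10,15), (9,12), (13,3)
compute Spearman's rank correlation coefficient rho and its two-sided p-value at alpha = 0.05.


Step 1: Rank x and y separately (midranks; no ties here).
rank(x): 12->4, 7->1, 15->6, 10->3, 9->2, 13->5
rank(y): 14->5, 2->1, 9->3, 15->6, 12->4, 3->2
Step 2: d_i = R_x(i) - R_y(i); compute d_i^2.
  (4-5)^2=1, (1-1)^2=0, (6-3)^2=9, (3-6)^2=9, (2-4)^2=4, (5-2)^2=9
sum(d^2) = 32.
Step 3: rho = 1 - 6*32 / (6*(6^2 - 1)) = 1 - 192/210 = 0.085714.
Step 4: Under H0, t = rho * sqrt((n-2)/(1-rho^2)) = 0.1721 ~ t(4).
Step 5: Two-sided p-value from the t-distribution with 4 df = 0.871743.
Step 6: alpha = 0.05. fail to reject H0.

rho = 0.0857, p = 0.871743, fail to reject H0 at alpha = 0.05.


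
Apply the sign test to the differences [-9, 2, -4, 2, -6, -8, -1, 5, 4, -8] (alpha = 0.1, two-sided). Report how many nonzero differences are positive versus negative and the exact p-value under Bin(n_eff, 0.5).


Step 1: Discard zero differences. Original n = 10; n_eff = number of nonzero differences = 10.
Nonzero differences (with sign): -9, +2, -4, +2, -6, -8, -1, +5, +4, -8
Step 2: Count signs: positive = 4, negative = 6.
Step 3: Under H0: P(positive) = 0.5, so the number of positives S ~ Bin(10, 0.5).
Step 4: Two-sided exact p-value = sum of Bin(10,0.5) probabilities at or below the observed probability = 0.753906.
Step 5: alpha = 0.1. fail to reject H0.

n_eff = 10, pos = 4, neg = 6, p = 0.753906, fail to reject H0.


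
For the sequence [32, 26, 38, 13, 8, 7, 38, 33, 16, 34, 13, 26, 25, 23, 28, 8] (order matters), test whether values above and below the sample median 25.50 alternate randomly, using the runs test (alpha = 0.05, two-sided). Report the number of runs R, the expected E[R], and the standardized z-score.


Step 1: Compute median = 25.50; label A = above, B = below.
Labels in order: AAABBBAABABABBAB  (n_A = 8, n_B = 8)
Step 2: Count runs R = 10.
Step 3: Under H0 (random ordering), E[R] = 2*n_A*n_B/(n_A+n_B) + 1 = 2*8*8/16 + 1 = 9.0000.
        Var[R] = 2*n_A*n_B*(2*n_A*n_B - n_A - n_B) / ((n_A+n_B)^2 * (n_A+n_B-1)) = 14336/3840 = 3.7333.
        SD[R] = 1.9322.
Step 4: Continuity-corrected z = (R - 0.5 - E[R]) / SD[R] = (10 - 0.5 - 9.0000) / 1.9322 = 0.2588.
Step 5: Two-sided p-value via normal approximation = 2*(1 - Phi(|z|)) = 0.795809.
Step 6: alpha = 0.05. fail to reject H0.

R = 10, z = 0.2588, p = 0.795809, fail to reject H0.


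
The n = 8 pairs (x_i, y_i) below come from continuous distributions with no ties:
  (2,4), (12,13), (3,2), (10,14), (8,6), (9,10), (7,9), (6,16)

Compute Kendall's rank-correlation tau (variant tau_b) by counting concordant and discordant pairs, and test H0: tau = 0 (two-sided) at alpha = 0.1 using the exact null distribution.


Step 1: Enumerate the 28 unordered pairs (i,j) with i<j and classify each by sign(x_j-x_i) * sign(y_j-y_i).
  (1,2):dx=+10,dy=+9->C; (1,3):dx=+1,dy=-2->D; (1,4):dx=+8,dy=+10->C; (1,5):dx=+6,dy=+2->C
  (1,6):dx=+7,dy=+6->C; (1,7):dx=+5,dy=+5->C; (1,8):dx=+4,dy=+12->C; (2,3):dx=-9,dy=-11->C
  (2,4):dx=-2,dy=+1->D; (2,5):dx=-4,dy=-7->C; (2,6):dx=-3,dy=-3->C; (2,7):dx=-5,dy=-4->C
  (2,8):dx=-6,dy=+3->D; (3,4):dx=+7,dy=+12->C; (3,5):dx=+5,dy=+4->C; (3,6):dx=+6,dy=+8->C
  (3,7):dx=+4,dy=+7->C; (3,8):dx=+3,dy=+14->C; (4,5):dx=-2,dy=-8->C; (4,6):dx=-1,dy=-4->C
  (4,7):dx=-3,dy=-5->C; (4,8):dx=-4,dy=+2->D; (5,6):dx=+1,dy=+4->C; (5,7):dx=-1,dy=+3->D
  (5,8):dx=-2,dy=+10->D; (6,7):dx=-2,dy=-1->C; (6,8):dx=-3,dy=+6->D; (7,8):dx=-1,dy=+7->D
Step 2: C = 20, D = 8, total pairs = 28.
Step 3: tau = (C - D)/(n(n-1)/2) = (20 - 8)/28 = 0.428571.
Step 4: Exact two-sided p-value (enumerate n! = 40320 permutations of y under H0): p = 0.178869.
Step 5: alpha = 0.1. fail to reject H0.

tau_b = 0.4286 (C=20, D=8), p = 0.178869, fail to reject H0.


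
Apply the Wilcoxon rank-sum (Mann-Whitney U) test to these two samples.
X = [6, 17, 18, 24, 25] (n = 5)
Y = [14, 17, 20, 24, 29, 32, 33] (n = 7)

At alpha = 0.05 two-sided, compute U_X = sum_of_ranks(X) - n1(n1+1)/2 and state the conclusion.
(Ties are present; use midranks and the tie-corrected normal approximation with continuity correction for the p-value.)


Step 1: Combine and sort all 12 observations; assign midranks.
sorted (value, group): (6,X), (14,Y), (17,X), (17,Y), (18,X), (20,Y), (24,X), (24,Y), (25,X), (29,Y), (32,Y), (33,Y)
ranks: 6->1, 14->2, 17->3.5, 17->3.5, 18->5, 20->6, 24->7.5, 24->7.5, 25->9, 29->10, 32->11, 33->12
Step 2: Rank sum for X: R1 = 1 + 3.5 + 5 + 7.5 + 9 = 26.
Step 3: U_X = R1 - n1(n1+1)/2 = 26 - 5*6/2 = 26 - 15 = 11.
       U_Y = n1*n2 - U_X = 35 - 11 = 24.
Step 4: Ties are present, so use the tie-corrected normal approximation (with continuity correction) for the p-value.
Step 5: p-value = 0.328162; compare to alpha = 0.05. fail to reject H0.

U_X = 11, p = 0.328162, fail to reject H0 at alpha = 0.05.


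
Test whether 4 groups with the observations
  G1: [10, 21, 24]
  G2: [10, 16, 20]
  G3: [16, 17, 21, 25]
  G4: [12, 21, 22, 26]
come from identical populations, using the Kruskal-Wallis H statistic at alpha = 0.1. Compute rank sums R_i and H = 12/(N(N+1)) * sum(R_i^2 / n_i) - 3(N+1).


Step 1: Combine all N = 14 observations and assign midranks.
sorted (value, group, rank): (10,G1,1.5), (10,G2,1.5), (12,G4,3), (16,G2,4.5), (16,G3,4.5), (17,G3,6), (20,G2,7), (21,G1,9), (21,G3,9), (21,G4,9), (22,G4,11), (24,G1,12), (25,G3,13), (26,G4,14)
Step 2: Sum ranks within each group.
R_1 = 22.5 (n_1 = 3)
R_2 = 13 (n_2 = 3)
R_3 = 32.5 (n_3 = 4)
R_4 = 37 (n_4 = 4)
Step 3: H = 12/(N(N+1)) * sum(R_i^2/n_i) - 3(N+1)
     = 12/(14*15) * (22.5^2/3 + 13^2/3 + 32.5^2/4 + 37^2/4) - 3*15
     = 0.057143 * 831.396 - 45
     = 2.508333.
Step 4: Ties present; correction factor C = 1 - 36/(14^3 - 14) = 0.986813. Corrected H = 2.508333 / 0.986813 = 2.541852.
Step 5: Under H0, H ~ chi^2(3); p-value = 0.467775.
Step 6: alpha = 0.1. fail to reject H0.

H = 2.5419, df = 3, p = 0.467775, fail to reject H0.


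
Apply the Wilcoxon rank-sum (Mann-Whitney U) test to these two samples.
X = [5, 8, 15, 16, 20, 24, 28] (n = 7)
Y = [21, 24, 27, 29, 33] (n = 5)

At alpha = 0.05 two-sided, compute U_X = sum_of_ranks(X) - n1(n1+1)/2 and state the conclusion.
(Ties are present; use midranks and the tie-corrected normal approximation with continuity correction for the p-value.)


Step 1: Combine and sort all 12 observations; assign midranks.
sorted (value, group): (5,X), (8,X), (15,X), (16,X), (20,X), (21,Y), (24,X), (24,Y), (27,Y), (28,X), (29,Y), (33,Y)
ranks: 5->1, 8->2, 15->3, 16->4, 20->5, 21->6, 24->7.5, 24->7.5, 27->9, 28->10, 29->11, 33->12
Step 2: Rank sum for X: R1 = 1 + 2 + 3 + 4 + 5 + 7.5 + 10 = 32.5.
Step 3: U_X = R1 - n1(n1+1)/2 = 32.5 - 7*8/2 = 32.5 - 28 = 4.5.
       U_Y = n1*n2 - U_X = 35 - 4.5 = 30.5.
Step 4: Ties are present, so use the tie-corrected normal approximation (with continuity correction) for the p-value.
Step 5: p-value = 0.041997; compare to alpha = 0.05. reject H0.

U_X = 4.5, p = 0.041997, reject H0 at alpha = 0.05.


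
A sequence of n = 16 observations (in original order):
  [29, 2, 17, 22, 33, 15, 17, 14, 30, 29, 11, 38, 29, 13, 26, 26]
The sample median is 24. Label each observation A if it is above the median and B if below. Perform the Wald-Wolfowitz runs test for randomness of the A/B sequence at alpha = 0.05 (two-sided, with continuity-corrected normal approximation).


Step 1: Compute median = 24; label A = above, B = below.
Labels in order: ABBBABBBAABAABAA  (n_A = 8, n_B = 8)
Step 2: Count runs R = 9.
Step 3: Under H0 (random ordering), E[R] = 2*n_A*n_B/(n_A+n_B) + 1 = 2*8*8/16 + 1 = 9.0000.
        Var[R] = 2*n_A*n_B*(2*n_A*n_B - n_A - n_B) / ((n_A+n_B)^2 * (n_A+n_B-1)) = 14336/3840 = 3.7333.
        SD[R] = 1.9322.
Step 4: R = E[R], so z = 0 with no continuity correction.
Step 5: Two-sided p-value via normal approximation = 2*(1 - Phi(|z|)) = 1.000000.
Step 6: alpha = 0.05. fail to reject H0.

R = 9, z = 0.0000, p = 1.000000, fail to reject H0.


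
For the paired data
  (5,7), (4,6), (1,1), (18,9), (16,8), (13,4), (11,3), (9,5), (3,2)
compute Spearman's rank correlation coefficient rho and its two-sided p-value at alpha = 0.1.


Step 1: Rank x and y separately (midranks; no ties here).
rank(x): 5->4, 4->3, 1->1, 18->9, 16->8, 13->7, 11->6, 9->5, 3->2
rank(y): 7->7, 6->6, 1->1, 9->9, 8->8, 4->4, 3->3, 5->5, 2->2
Step 2: d_i = R_x(i) - R_y(i); compute d_i^2.
  (4-7)^2=9, (3-6)^2=9, (1-1)^2=0, (9-9)^2=0, (8-8)^2=0, (7-4)^2=9, (6-3)^2=9, (5-5)^2=0, (2-2)^2=0
sum(d^2) = 36.
Step 3: rho = 1 - 6*36 / (9*(9^2 - 1)) = 1 - 216/720 = 0.700000.
Step 4: Under H0, t = rho * sqrt((n-2)/(1-rho^2)) = 2.5934 ~ t(7).
Step 5: Two-sided p-value from the t-distribution with 7 df = 0.035770.
Step 6: alpha = 0.1. reject H0.

rho = 0.7000, p = 0.035770, reject H0 at alpha = 0.1.


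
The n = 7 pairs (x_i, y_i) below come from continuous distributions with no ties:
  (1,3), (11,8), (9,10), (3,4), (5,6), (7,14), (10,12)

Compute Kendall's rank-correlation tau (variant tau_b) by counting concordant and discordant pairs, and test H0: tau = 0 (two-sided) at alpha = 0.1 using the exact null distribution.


Step 1: Enumerate the 21 unordered pairs (i,j) with i<j and classify each by sign(x_j-x_i) * sign(y_j-y_i).
  (1,2):dx=+10,dy=+5->C; (1,3):dx=+8,dy=+7->C; (1,4):dx=+2,dy=+1->C; (1,5):dx=+4,dy=+3->C
  (1,6):dx=+6,dy=+11->C; (1,7):dx=+9,dy=+9->C; (2,3):dx=-2,dy=+2->D; (2,4):dx=-8,dy=-4->C
  (2,5):dx=-6,dy=-2->C; (2,6):dx=-4,dy=+6->D; (2,7):dx=-1,dy=+4->D; (3,4):dx=-6,dy=-6->C
  (3,5):dx=-4,dy=-4->C; (3,6):dx=-2,dy=+4->D; (3,7):dx=+1,dy=+2->C; (4,5):dx=+2,dy=+2->C
  (4,6):dx=+4,dy=+10->C; (4,7):dx=+7,dy=+8->C; (5,6):dx=+2,dy=+8->C; (5,7):dx=+5,dy=+6->C
  (6,7):dx=+3,dy=-2->D
Step 2: C = 16, D = 5, total pairs = 21.
Step 3: tau = (C - D)/(n(n-1)/2) = (16 - 5)/21 = 0.523810.
Step 4: Exact two-sided p-value (enumerate n! = 5040 permutations of y under H0): p = 0.136111.
Step 5: alpha = 0.1. fail to reject H0.

tau_b = 0.5238 (C=16, D=5), p = 0.136111, fail to reject H0.


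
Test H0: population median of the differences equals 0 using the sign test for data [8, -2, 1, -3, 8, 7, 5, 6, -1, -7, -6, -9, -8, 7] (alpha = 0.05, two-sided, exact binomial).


Step 1: Discard zero differences. Original n = 14; n_eff = number of nonzero differences = 14.
Nonzero differences (with sign): +8, -2, +1, -3, +8, +7, +5, +6, -1, -7, -6, -9, -8, +7
Step 2: Count signs: positive = 7, negative = 7.
Step 3: Under H0: P(positive) = 0.5, so the number of positives S ~ Bin(14, 0.5).
Step 4: Two-sided exact p-value = sum of Bin(14,0.5) probabilities at or below the observed probability = 1.000000.
Step 5: alpha = 0.05. fail to reject H0.

n_eff = 14, pos = 7, neg = 7, p = 1.000000, fail to reject H0.


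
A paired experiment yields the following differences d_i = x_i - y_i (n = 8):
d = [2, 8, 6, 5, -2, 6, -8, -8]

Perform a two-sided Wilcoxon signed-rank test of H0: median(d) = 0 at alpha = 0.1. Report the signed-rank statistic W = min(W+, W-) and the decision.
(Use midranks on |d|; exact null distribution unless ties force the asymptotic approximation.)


Step 1: Drop any zero differences (none here) and take |d_i|.
|d| = [2, 8, 6, 5, 2, 6, 8, 8]
Step 2: Midrank |d_i| (ties get averaged ranks).
ranks: |2|->1.5, |8|->7, |6|->4.5, |5|->3, |2|->1.5, |6|->4.5, |8|->7, |8|->7
Step 3: Attach original signs; sum ranks with positive sign and with negative sign.
W+ = 1.5 + 7 + 4.5 + 3 + 4.5 = 20.5
W- = 1.5 + 7 + 7 = 15.5
(Check: W+ + W- = 36 should equal n(n+1)/2 = 36.)
Step 4: Test statistic W = min(W+, W-) = 15.5.
Step 5: Ties in |d|, so use the tie-corrected normal approximation.
        E[W] = n(n+1)/4 = 8*9/4 = 18.
        Tie groups: |d|=2 (t=2), |d|=6 (t=2), |d|=8 (t=3); sum(t^3 - t) = 36.
        Var[W] = n(n+1)(2n+1)/24 - sum(t^3-t)/48 = 1224/24 - 36/48 = 50.25.
        z = (W - E[W]) / sqrt(Var[W]) = (15.5 - 18) / 7.0887 = -0.3527.
        Two-sided p = 2*Phi(z) = 0.724334.
Step 6: alpha = 0.1. fail to reject H0.

W+ = 20.5, W- = 15.5, W = min = 15.5, p = 0.724334, fail to reject H0.


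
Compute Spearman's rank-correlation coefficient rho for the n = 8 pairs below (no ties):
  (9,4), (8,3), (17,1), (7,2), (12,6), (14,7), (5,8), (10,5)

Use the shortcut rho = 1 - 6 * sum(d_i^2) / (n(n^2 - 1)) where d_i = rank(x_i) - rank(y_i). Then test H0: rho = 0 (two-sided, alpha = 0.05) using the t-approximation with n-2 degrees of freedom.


Step 1: Rank x and y separately (midranks; no ties here).
rank(x): 9->4, 8->3, 17->8, 7->2, 12->6, 14->7, 5->1, 10->5
rank(y): 4->4, 3->3, 1->1, 2->2, 6->6, 7->7, 8->8, 5->5
Step 2: d_i = R_x(i) - R_y(i); compute d_i^2.
  (4-4)^2=0, (3-3)^2=0, (8-1)^2=49, (2-2)^2=0, (6-6)^2=0, (7-7)^2=0, (1-8)^2=49, (5-5)^2=0
sum(d^2) = 98.
Step 3: rho = 1 - 6*98 / (8*(8^2 - 1)) = 1 - 588/504 = -0.166667.
Step 4: Under H0, t = rho * sqrt((n-2)/(1-rho^2)) = -0.4140 ~ t(6).
Step 5: Two-sided p-value from the t-distribution with 6 df = 0.693239.
Step 6: alpha = 0.05. fail to reject H0.

rho = -0.1667, p = 0.693239, fail to reject H0 at alpha = 0.05.


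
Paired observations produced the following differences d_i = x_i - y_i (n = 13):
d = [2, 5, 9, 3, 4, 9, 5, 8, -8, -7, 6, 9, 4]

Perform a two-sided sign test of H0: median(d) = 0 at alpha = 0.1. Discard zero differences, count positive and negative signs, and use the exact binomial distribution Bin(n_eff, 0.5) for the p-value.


Step 1: Discard zero differences. Original n = 13; n_eff = number of nonzero differences = 13.
Nonzero differences (with sign): +2, +5, +9, +3, +4, +9, +5, +8, -8, -7, +6, +9, +4
Step 2: Count signs: positive = 11, negative = 2.
Step 3: Under H0: P(positive) = 0.5, so the number of positives S ~ Bin(13, 0.5).
Step 4: Two-sided exact p-value = sum of Bin(13,0.5) probabilities at or below the observed probability = 0.022461.
Step 5: alpha = 0.1. reject H0.

n_eff = 13, pos = 11, neg = 2, p = 0.022461, reject H0.


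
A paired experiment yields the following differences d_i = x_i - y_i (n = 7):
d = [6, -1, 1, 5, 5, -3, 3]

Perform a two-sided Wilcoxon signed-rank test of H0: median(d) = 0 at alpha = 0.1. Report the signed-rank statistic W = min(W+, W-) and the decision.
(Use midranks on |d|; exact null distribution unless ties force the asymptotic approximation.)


Step 1: Drop any zero differences (none here) and take |d_i|.
|d| = [6, 1, 1, 5, 5, 3, 3]
Step 2: Midrank |d_i| (ties get averaged ranks).
ranks: |6|->7, |1|->1.5, |1|->1.5, |5|->5.5, |5|->5.5, |3|->3.5, |3|->3.5
Step 3: Attach original signs; sum ranks with positive sign and with negative sign.
W+ = 7 + 1.5 + 5.5 + 5.5 + 3.5 = 23
W- = 1.5 + 3.5 = 5
(Check: W+ + W- = 28 should equal n(n+1)/2 = 28.)
Step 4: Test statistic W = min(W+, W-) = 5.
Step 5: Ties in |d|, so use the tie-corrected normal approximation.
        E[W] = n(n+1)/4 = 7*8/4 = 14.
        Tie groups: |d|=1 (t=2), |d|=3 (t=2), |d|=5 (t=2); sum(t^3 - t) = 18.
        Var[W] = n(n+1)(2n+1)/24 - sum(t^3-t)/48 = 840/24 - 18/48 = 34.625.
        z = (W - E[W]) / sqrt(Var[W]) = (5 - 14) / 5.8843 = -1.5295.
        Two-sided p = 2*Phi(z) = 0.126142.
Step 6: alpha = 0.1. fail to reject H0.

W+ = 23, W- = 5, W = min = 5, p = 0.126142, fail to reject H0.


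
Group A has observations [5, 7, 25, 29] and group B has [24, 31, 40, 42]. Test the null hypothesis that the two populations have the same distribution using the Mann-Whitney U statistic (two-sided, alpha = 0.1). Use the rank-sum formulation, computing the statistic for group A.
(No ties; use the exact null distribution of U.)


Step 1: Combine and sort all 8 observations; assign midranks.
sorted (value, group): (5,X), (7,X), (24,Y), (25,X), (29,X), (31,Y), (40,Y), (42,Y)
ranks: 5->1, 7->2, 24->3, 25->4, 29->5, 31->6, 40->7, 42->8
Step 2: Rank sum for X: R1 = 1 + 2 + 4 + 5 = 12.
Step 3: U_X = R1 - n1(n1+1)/2 = 12 - 4*5/2 = 12 - 10 = 2.
       U_Y = n1*n2 - U_X = 16 - 2 = 14.
Step 4: No ties, so the exact null distribution of U (based on enumerating the C(8,4) = 70 equally likely rank assignments) gives the two-sided p-value.
Step 5: p-value = 0.114286; compare to alpha = 0.1. fail to reject H0.

U_X = 2, p = 0.114286, fail to reject H0 at alpha = 0.1.


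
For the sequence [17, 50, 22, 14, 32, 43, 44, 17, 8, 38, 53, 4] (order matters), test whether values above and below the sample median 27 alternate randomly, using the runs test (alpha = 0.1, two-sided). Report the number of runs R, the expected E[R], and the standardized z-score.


Step 1: Compute median = 27; label A = above, B = below.
Labels in order: BABBAAABBAAB  (n_A = 6, n_B = 6)
Step 2: Count runs R = 7.
Step 3: Under H0 (random ordering), E[R] = 2*n_A*n_B/(n_A+n_B) + 1 = 2*6*6/12 + 1 = 7.0000.
        Var[R] = 2*n_A*n_B*(2*n_A*n_B - n_A - n_B) / ((n_A+n_B)^2 * (n_A+n_B-1)) = 4320/1584 = 2.7273.
        SD[R] = 1.6514.
Step 4: R = E[R], so z = 0 with no continuity correction.
Step 5: Two-sided p-value via normal approximation = 2*(1 - Phi(|z|)) = 1.000000.
Step 6: alpha = 0.1. fail to reject H0.

R = 7, z = 0.0000, p = 1.000000, fail to reject H0.


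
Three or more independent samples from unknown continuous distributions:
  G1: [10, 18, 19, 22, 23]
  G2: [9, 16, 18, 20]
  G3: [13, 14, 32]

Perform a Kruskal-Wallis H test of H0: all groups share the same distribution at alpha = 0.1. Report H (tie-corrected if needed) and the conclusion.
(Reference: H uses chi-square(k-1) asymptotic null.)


Step 1: Combine all N = 12 observations and assign midranks.
sorted (value, group, rank): (9,G2,1), (10,G1,2), (13,G3,3), (14,G3,4), (16,G2,5), (18,G1,6.5), (18,G2,6.5), (19,G1,8), (20,G2,9), (22,G1,10), (23,G1,11), (32,G3,12)
Step 2: Sum ranks within each group.
R_1 = 37.5 (n_1 = 5)
R_2 = 21.5 (n_2 = 4)
R_3 = 19 (n_3 = 3)
Step 3: H = 12/(N(N+1)) * sum(R_i^2/n_i) - 3(N+1)
     = 12/(12*13) * (37.5^2/5 + 21.5^2/4 + 19^2/3) - 3*13
     = 0.076923 * 517.146 - 39
     = 0.780449.
Step 4: Ties present; correction factor C = 1 - 6/(12^3 - 12) = 0.996503. Corrected H = 0.780449 / 0.996503 = 0.783187.
Step 5: Under H0, H ~ chi^2(2); p-value = 0.675979.
Step 6: alpha = 0.1. fail to reject H0.

H = 0.7832, df = 2, p = 0.675979, fail to reject H0.


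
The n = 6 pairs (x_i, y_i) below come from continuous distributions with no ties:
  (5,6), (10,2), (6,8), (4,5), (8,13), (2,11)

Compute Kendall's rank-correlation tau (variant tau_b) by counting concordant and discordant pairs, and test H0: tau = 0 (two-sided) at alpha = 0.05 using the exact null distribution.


Step 1: Enumerate the 15 unordered pairs (i,j) with i<j and classify each by sign(x_j-x_i) * sign(y_j-y_i).
  (1,2):dx=+5,dy=-4->D; (1,3):dx=+1,dy=+2->C; (1,4):dx=-1,dy=-1->C; (1,5):dx=+3,dy=+7->C
  (1,6):dx=-3,dy=+5->D; (2,3):dx=-4,dy=+6->D; (2,4):dx=-6,dy=+3->D; (2,5):dx=-2,dy=+11->D
  (2,6):dx=-8,dy=+9->D; (3,4):dx=-2,dy=-3->C; (3,5):dx=+2,dy=+5->C; (3,6):dx=-4,dy=+3->D
  (4,5):dx=+4,dy=+8->C; (4,6):dx=-2,dy=+6->D; (5,6):dx=-6,dy=-2->C
Step 2: C = 7, D = 8, total pairs = 15.
Step 3: tau = (C - D)/(n(n-1)/2) = (7 - 8)/15 = -0.066667.
Step 4: Exact two-sided p-value (enumerate n! = 720 permutations of y under H0): p = 1.000000.
Step 5: alpha = 0.05. fail to reject H0.

tau_b = -0.0667 (C=7, D=8), p = 1.000000, fail to reject H0.


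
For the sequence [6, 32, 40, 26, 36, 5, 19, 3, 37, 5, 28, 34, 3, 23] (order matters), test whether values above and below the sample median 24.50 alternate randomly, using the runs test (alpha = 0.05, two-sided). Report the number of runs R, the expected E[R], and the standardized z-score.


Step 1: Compute median = 24.50; label A = above, B = below.
Labels in order: BAAAABBBABAABB  (n_A = 7, n_B = 7)
Step 2: Count runs R = 7.
Step 3: Under H0 (random ordering), E[R] = 2*n_A*n_B/(n_A+n_B) + 1 = 2*7*7/14 + 1 = 8.0000.
        Var[R] = 2*n_A*n_B*(2*n_A*n_B - n_A - n_B) / ((n_A+n_B)^2 * (n_A+n_B-1)) = 8232/2548 = 3.2308.
        SD[R] = 1.7974.
Step 4: Continuity-corrected z = (R + 0.5 - E[R]) / SD[R] = (7 + 0.5 - 8.0000) / 1.7974 = -0.2782.
Step 5: Two-sided p-value via normal approximation = 2*(1 - Phi(|z|)) = 0.780879.
Step 6: alpha = 0.05. fail to reject H0.

R = 7, z = -0.2782, p = 0.780879, fail to reject H0.


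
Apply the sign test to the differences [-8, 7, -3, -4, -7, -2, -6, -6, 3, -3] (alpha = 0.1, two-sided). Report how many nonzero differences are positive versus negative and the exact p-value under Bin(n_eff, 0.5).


Step 1: Discard zero differences. Original n = 10; n_eff = number of nonzero differences = 10.
Nonzero differences (with sign): -8, +7, -3, -4, -7, -2, -6, -6, +3, -3
Step 2: Count signs: positive = 2, negative = 8.
Step 3: Under H0: P(positive) = 0.5, so the number of positives S ~ Bin(10, 0.5).
Step 4: Two-sided exact p-value = sum of Bin(10,0.5) probabilities at or below the observed probability = 0.109375.
Step 5: alpha = 0.1. fail to reject H0.

n_eff = 10, pos = 2, neg = 8, p = 0.109375, fail to reject H0.


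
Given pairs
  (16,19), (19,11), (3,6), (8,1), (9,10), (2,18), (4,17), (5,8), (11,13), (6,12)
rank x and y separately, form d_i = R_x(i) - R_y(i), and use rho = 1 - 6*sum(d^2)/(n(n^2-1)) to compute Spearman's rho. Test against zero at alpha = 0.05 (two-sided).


Step 1: Rank x and y separately (midranks; no ties here).
rank(x): 16->9, 19->10, 3->2, 8->6, 9->7, 2->1, 4->3, 5->4, 11->8, 6->5
rank(y): 19->10, 11->5, 6->2, 1->1, 10->4, 18->9, 17->8, 8->3, 13->7, 12->6
Step 2: d_i = R_x(i) - R_y(i); compute d_i^2.
  (9-10)^2=1, (10-5)^2=25, (2-2)^2=0, (6-1)^2=25, (7-4)^2=9, (1-9)^2=64, (3-8)^2=25, (4-3)^2=1, (8-7)^2=1, (5-6)^2=1
sum(d^2) = 152.
Step 3: rho = 1 - 6*152 / (10*(10^2 - 1)) = 1 - 912/990 = 0.078788.
Step 4: Under H0, t = rho * sqrt((n-2)/(1-rho^2)) = 0.2235 ~ t(8).
Step 5: Two-sided p-value from the t-distribution with 8 df = 0.828717.
Step 6: alpha = 0.05. fail to reject H0.

rho = 0.0788, p = 0.828717, fail to reject H0 at alpha = 0.05.


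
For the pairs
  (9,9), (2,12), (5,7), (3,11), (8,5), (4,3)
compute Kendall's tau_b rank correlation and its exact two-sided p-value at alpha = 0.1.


Step 1: Enumerate the 15 unordered pairs (i,j) with i<j and classify each by sign(x_j-x_i) * sign(y_j-y_i).
  (1,2):dx=-7,dy=+3->D; (1,3):dx=-4,dy=-2->C; (1,4):dx=-6,dy=+2->D; (1,5):dx=-1,dy=-4->C
  (1,6):dx=-5,dy=-6->C; (2,3):dx=+3,dy=-5->D; (2,4):dx=+1,dy=-1->D; (2,5):dx=+6,dy=-7->D
  (2,6):dx=+2,dy=-9->D; (3,4):dx=-2,dy=+4->D; (3,5):dx=+3,dy=-2->D; (3,6):dx=-1,dy=-4->C
  (4,5):dx=+5,dy=-6->D; (4,6):dx=+1,dy=-8->D; (5,6):dx=-4,dy=-2->C
Step 2: C = 5, D = 10, total pairs = 15.
Step 3: tau = (C - D)/(n(n-1)/2) = (5 - 10)/15 = -0.333333.
Step 4: Exact two-sided p-value (enumerate n! = 720 permutations of y under H0): p = 0.469444.
Step 5: alpha = 0.1. fail to reject H0.

tau_b = -0.3333 (C=5, D=10), p = 0.469444, fail to reject H0.


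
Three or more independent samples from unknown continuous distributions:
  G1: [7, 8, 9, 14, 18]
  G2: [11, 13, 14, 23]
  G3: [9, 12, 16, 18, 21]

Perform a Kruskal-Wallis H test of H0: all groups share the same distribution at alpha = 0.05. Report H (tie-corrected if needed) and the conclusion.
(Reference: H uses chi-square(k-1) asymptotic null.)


Step 1: Combine all N = 14 observations and assign midranks.
sorted (value, group, rank): (7,G1,1), (8,G1,2), (9,G1,3.5), (9,G3,3.5), (11,G2,5), (12,G3,6), (13,G2,7), (14,G1,8.5), (14,G2,8.5), (16,G3,10), (18,G1,11.5), (18,G3,11.5), (21,G3,13), (23,G2,14)
Step 2: Sum ranks within each group.
R_1 = 26.5 (n_1 = 5)
R_2 = 34.5 (n_2 = 4)
R_3 = 44 (n_3 = 5)
Step 3: H = 12/(N(N+1)) * sum(R_i^2/n_i) - 3(N+1)
     = 12/(14*15) * (26.5^2/5 + 34.5^2/4 + 44^2/5) - 3*15
     = 0.057143 * 825.212 - 45
     = 2.155000.
Step 4: Ties present; correction factor C = 1 - 18/(14^3 - 14) = 0.993407. Corrected H = 2.155000 / 0.993407 = 2.169303.
Step 5: Under H0, H ~ chi^2(2); p-value = 0.338020.
Step 6: alpha = 0.05. fail to reject H0.

H = 2.1693, df = 2, p = 0.338020, fail to reject H0.


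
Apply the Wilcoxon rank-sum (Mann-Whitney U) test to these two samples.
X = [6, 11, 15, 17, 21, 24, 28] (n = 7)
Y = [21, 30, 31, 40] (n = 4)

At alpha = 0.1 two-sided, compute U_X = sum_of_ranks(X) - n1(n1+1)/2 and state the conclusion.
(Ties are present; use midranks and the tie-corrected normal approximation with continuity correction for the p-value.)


Step 1: Combine and sort all 11 observations; assign midranks.
sorted (value, group): (6,X), (11,X), (15,X), (17,X), (21,X), (21,Y), (24,X), (28,X), (30,Y), (31,Y), (40,Y)
ranks: 6->1, 11->2, 15->3, 17->4, 21->5.5, 21->5.5, 24->7, 28->8, 30->9, 31->10, 40->11
Step 2: Rank sum for X: R1 = 1 + 2 + 3 + 4 + 5.5 + 7 + 8 = 30.5.
Step 3: U_X = R1 - n1(n1+1)/2 = 30.5 - 7*8/2 = 30.5 - 28 = 2.5.
       U_Y = n1*n2 - U_X = 28 - 2.5 = 25.5.
Step 4: Ties are present, so use the tie-corrected normal approximation (with continuity correction) for the p-value.
Step 5: p-value = 0.037202; compare to alpha = 0.1. reject H0.

U_X = 2.5, p = 0.037202, reject H0 at alpha = 0.1.
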